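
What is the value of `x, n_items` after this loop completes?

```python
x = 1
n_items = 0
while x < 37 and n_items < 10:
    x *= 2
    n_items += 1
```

Double until >= 37 or 10 iterations
`x, n_items` takes the values: (1, 0) → (2, 0) → (2, 1) → (4, 1) → (4, 2) → (8, 2) → (8, 3) → (16, 3) → (16, 4) → (32, 4) → (32, 5) → (64, 5) → (64, 6)

Answer: 64, 6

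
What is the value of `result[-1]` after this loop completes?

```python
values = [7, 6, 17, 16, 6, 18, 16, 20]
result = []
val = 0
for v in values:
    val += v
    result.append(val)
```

Cumulative sum ends at 106
`result` takes the values: [] → [7] → [7, 13] → [7, 13, 30] → [7, 13, 30, 46] → [7, 13, 30, 46, 52] → [7, 13, 30, 46, 52, 70] → [7, 13, 30, 46, 52, 70, 86] → [7, 13, 30, 46, 52, 70, 86, 106]
So `result[-1]` = 106

Answer: 106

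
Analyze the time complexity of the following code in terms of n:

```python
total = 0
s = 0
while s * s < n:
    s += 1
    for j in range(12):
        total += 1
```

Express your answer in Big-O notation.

Each loop level contributes: √n × 1. Multiplying the contributions gives O(√n).

Answer: O(√n)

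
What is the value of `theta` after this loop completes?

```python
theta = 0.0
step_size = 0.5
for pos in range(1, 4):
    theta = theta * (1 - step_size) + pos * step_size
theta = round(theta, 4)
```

Moving average with lr=0.5
`theta` takes the values: 0.0 → 0.5 → 1.25 → 2.125

Answer: 2.125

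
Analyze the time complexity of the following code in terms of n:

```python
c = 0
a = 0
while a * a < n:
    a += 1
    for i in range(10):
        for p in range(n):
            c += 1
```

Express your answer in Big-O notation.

Each loop level contributes: √n × 1 × n. Multiplying the contributions gives O(n√n).

Answer: O(n√n)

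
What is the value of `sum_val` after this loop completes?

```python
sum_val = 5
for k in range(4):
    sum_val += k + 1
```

Start at 5, add 1 to 4 = 15
`sum_val` takes the values: 5 → 6 → 8 → 11 → 15

Answer: 15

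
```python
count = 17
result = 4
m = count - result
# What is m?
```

Trace:
`count = 17` → count = 17
`result = 4` → result = 4
`m = count - result` → m = 13
So m = 13

Answer: 13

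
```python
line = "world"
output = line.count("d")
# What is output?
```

Trace:
`line = "world"` → line = 'world'
`output = line.count("d")` → output = 1
So output = 1

Answer: 1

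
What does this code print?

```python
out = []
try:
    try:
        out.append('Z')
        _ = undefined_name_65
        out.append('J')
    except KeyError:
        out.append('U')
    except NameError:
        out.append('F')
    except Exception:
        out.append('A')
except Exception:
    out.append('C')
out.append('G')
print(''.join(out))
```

Execution trace: 'Z' (inner try body) → 'F' (inner except NameError) → 'G' (after the try/except). Output: ZFG

Answer: ZFG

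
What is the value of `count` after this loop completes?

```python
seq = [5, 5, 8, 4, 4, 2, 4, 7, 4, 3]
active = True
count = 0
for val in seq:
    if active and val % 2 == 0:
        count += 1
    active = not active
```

Count even values at even positions
`count` takes the values: 0 → 1 → 2 → 3 → 4

Answer: 4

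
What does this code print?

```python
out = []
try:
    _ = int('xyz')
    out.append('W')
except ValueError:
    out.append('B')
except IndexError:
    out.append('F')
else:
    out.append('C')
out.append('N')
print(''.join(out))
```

Execution trace: 'B' (except ValueError) → 'N' (after the try/except). Output: BN

Answer: BN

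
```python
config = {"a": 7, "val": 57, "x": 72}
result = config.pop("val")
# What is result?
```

Trace:
`config = {"a": 7, "val": 57, "x": 72}` → config = {'a': 7, 'val': 57, 'x': 72}
`result = config.pop("val")` → config = {'a': 7, 'x': 72}; result = 57
So result = 57

Answer: 57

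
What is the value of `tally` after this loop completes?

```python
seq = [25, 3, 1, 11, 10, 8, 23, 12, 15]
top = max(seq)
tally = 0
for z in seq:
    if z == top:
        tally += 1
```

Count of max value 25 in [25, 3, 1, 11, 10, 8, 23, 12, 15]
`tally` takes the values: 0 → 1

Answer: 1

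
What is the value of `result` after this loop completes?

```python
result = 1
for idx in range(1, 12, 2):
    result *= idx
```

Product of 1, 3, 5, ... up to 11
`result` takes the values: 1 → 3 → 15 → 105 → 945 → 10395

Answer: 10395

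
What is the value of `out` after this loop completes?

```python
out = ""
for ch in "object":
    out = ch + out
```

Reverse 'object'
`out` takes the values: "" → "o" → "bo" → "jbo" → "ejbo" → "cejbo" → "tcejbo"

Answer: "tcejbo"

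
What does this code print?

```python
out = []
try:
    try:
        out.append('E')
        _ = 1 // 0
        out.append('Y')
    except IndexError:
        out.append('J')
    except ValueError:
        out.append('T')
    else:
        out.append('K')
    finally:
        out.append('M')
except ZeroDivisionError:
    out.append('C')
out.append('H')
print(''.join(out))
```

Execution trace: 'E' (try body) → 'M' (finally) → 'C' (outer except ZeroDivisionError) → 'H' (after the try/except). Output: EMCH

Answer: EMCH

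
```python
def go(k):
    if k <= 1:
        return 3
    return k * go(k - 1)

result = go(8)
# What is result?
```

go(8) = 8 * 7 * 6 * 5 * 4 * 3 * 2 * 3 = 120960

Answer: 120960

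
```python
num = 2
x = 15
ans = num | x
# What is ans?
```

Trace:
`num = 2` → num = 2
`x = 15` → x = 15
`ans = num | x` → ans = 15
So ans = 15

Answer: 15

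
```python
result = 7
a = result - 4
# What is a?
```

Trace:
`result = 7` → result = 7
`a = result - 4` → a = 3
So a = 3

Answer: 3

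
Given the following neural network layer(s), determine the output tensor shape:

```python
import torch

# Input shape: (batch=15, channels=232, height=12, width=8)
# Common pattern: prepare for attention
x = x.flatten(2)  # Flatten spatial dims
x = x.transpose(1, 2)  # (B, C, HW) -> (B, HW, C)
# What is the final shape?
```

Input: (15, 232, 12, 8) -> after flatten(2): (15, 232, 96) -> Output: (15, 96, 232)

Answer: (15, 96, 232)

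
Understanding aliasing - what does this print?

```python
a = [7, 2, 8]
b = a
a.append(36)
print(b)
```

Key concept: basic list aliasing.
Step by step:
`a = [7, 2, 8]` → a = [7, 2, 8]
`b = a` → b = [7, 2, 8] (same object as a)
`a.append(36)` → a = [7, 2, 8, 36] (same object as b); b = [7, 2, 8, 36] (same object as a)
`print(b)` → prints [7, 2, 8, 36]

Answer: [7, 2, 8, 36]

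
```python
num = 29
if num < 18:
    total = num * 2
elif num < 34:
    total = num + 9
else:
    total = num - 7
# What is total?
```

Trace:
`num = 29` → num = 29
`if num < 18: ...` → num < 18 is False, num < 34 is True → total = 38
So total = 38

Answer: 38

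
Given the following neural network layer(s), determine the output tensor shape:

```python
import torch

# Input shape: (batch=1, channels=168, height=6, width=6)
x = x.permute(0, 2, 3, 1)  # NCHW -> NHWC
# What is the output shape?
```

Input: (1, 168, 6, 6) -> Output: (1, 6, 6, 168)

Answer: (1, 6, 6, 168)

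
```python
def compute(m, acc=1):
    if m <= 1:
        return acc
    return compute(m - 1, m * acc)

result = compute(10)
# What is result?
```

Accumulator trace (n, acc): (10, 1) -> (9, 10) -> (8, 90) -> (7, 720) -> (6, 5040) -> (5, 30240) -> (4, 151200) -> (3, 604800) -> (2, 1814400) -> (1, 3628800) -> return 3628800

Answer: 3628800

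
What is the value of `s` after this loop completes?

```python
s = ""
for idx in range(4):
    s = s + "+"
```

Repeat '+' 4 times
`s` takes the values: "" → "+" → "++" → "+++" → "++++"

Answer: "++++"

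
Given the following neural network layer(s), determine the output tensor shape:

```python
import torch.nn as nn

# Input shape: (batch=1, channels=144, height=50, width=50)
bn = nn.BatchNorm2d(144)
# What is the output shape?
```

Input: (1, 144, 50, 50) -> Output: (1, 144, 50, 50)

Answer: (1, 144, 50, 50)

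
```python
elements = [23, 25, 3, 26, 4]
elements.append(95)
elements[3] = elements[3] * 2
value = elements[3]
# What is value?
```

Trace:
`elements = [23, 25, 3, 26, 4]` → elements = [23, 25, 3, 26, 4]
`elements.append(95)` → elements = [23, 25, 3, 26, 4, 95]
`elements[3] = elements[3] * 2` → elements = [23, 25, 3, 52, 4, 95]
`value = elements[3]` → value = 52
So value = 52

Answer: 52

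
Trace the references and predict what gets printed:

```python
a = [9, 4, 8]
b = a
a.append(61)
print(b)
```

Key concept: basic list aliasing.
Step by step:
`a = [9, 4, 8]` → a = [9, 4, 8]
`b = a` → b = [9, 4, 8] (same object as a)
`a.append(61)` → a = [9, 4, 8, 61] (same object as b); b = [9, 4, 8, 61] (same object as a)
`print(b)` → prints [9, 4, 8, 61]

Answer: [9, 4, 8, 61]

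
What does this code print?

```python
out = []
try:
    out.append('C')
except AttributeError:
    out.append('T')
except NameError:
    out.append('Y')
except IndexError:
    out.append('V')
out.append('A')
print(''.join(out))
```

Execution trace: 'C' (try body, no exception) → 'A' (after the try/except). Output: CA

Answer: CA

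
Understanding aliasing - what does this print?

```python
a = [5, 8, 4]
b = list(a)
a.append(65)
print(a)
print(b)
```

Key concept: list() constructor creates copy.
Step by step:
`a = [5, 8, 4]` → a = [5, 8, 4]
`b = list(a)` → b = [5, 8, 4]
`a.append(65)` → a = [5, 8, 4, 65]
`print(a)` → prints [5, 8, 4, 65]
`print(b)` → prints [5, 8, 4]

Answer:
[5, 8, 4, 65]
[5, 8, 4]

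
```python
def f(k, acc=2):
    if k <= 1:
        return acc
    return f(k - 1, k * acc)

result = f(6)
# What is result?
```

Accumulator trace (n, acc): (6, 2) -> (5, 12) -> (4, 60) -> (3, 240) -> (2, 720) -> (1, 1440) -> return 1440

Answer: 1440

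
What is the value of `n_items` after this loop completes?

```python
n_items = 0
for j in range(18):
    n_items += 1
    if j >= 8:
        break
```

Loop breaks when j reaches 8, n_items is 9
`n_items` takes the values: 0 → 1 → 2 → 3 → 4 → 5 → 6 → 7 → 8 → 9

Answer: 9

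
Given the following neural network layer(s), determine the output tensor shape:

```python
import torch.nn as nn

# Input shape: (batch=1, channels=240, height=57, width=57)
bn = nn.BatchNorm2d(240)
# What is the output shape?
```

Input: (1, 240, 57, 57) -> Output: (1, 240, 57, 57)

Answer: (1, 240, 57, 57)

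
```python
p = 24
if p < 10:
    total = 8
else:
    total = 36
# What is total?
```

Trace:
`p = 24` → p = 24
`if p < 10: ...` → p < 10 is False, take else branch → total = 36
So total = 36

Answer: 36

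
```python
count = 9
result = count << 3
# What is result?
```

Trace:
`count = 9` → count = 9
`result = count << 3` → result = 72
So result = 72

Answer: 72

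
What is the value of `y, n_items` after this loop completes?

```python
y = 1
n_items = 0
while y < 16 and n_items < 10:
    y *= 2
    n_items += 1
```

Double until >= 16 or 10 iterations
`y, n_items` takes the values: (1, 0) → (2, 0) → (2, 1) → (4, 1) → (4, 2) → (8, 2) → (8, 3) → (16, 3) → (16, 4)

Answer: 16, 4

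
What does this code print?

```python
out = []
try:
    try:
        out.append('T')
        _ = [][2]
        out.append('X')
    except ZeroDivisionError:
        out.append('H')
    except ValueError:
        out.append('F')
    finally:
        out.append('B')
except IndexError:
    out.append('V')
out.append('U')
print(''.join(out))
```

Execution trace: 'T' (try body) → 'B' (finally) → 'V' (outer except IndexError) → 'U' (after the try/except). Output: TBVU

Answer: TBVU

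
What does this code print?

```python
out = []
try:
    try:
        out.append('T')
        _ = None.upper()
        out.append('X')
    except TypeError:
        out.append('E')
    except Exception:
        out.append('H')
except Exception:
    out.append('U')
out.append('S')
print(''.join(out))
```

Execution trace: 'T' (inner try body) → 'H' (inner except Exception) → 'S' (after the try/except). Output: THS

Answer: THS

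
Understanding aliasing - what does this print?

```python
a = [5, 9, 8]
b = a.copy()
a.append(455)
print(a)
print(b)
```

Key concept: list.copy() creates independent copy.
Step by step:
`a = [5, 9, 8]` → a = [5, 9, 8]
`b = a.copy()` → b = [5, 9, 8]
`a.append(455)` → a = [5, 9, 8, 455]
`print(a)` → prints [5, 9, 8, 455]
`print(b)` → prints [5, 9, 8]

Answer:
[5, 9, 8, 455]
[5, 9, 8]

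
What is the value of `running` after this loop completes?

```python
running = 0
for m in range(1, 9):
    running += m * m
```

Sum of squares 1² to 8² = 204
`running` takes the values: 0 → 1 → 5 → 14 → 30 → 55 → 91 → 140 → 204

Answer: 204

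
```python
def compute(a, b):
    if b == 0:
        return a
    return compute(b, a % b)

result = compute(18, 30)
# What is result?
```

compute(18, 30) -> compute(30, 18) -> compute(18, 12) -> compute(12, 6) -> compute(6, 0) -> 6

Answer: 6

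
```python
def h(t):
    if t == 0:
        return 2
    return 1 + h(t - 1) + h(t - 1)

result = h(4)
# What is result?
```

h(t) = 1 + 2·h(t-1), h(0)=2. Closed form: (2+1)·2^4 - 1 = 47.

Answer: 47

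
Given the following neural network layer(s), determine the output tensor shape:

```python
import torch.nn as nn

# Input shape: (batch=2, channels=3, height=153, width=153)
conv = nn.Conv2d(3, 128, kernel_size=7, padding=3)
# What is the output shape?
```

Input: (2, 3, 153, 153) -> Output: (2, 128, 153, 153)

Answer: (2, 128, 153, 153)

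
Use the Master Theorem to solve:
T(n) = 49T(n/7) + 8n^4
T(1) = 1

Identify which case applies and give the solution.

a=49, b=7, f(n)=8n^4. log_7(49) = 2. Since c=4 > 2 and the regularity condition holds (49(n/7)^4 = (49/7^4)n^4 with 49/7^4 < 1), Case 3 applies: T(n) = Θ(f(n)) = O(n^4).

Answer: O(n^4) - Case 3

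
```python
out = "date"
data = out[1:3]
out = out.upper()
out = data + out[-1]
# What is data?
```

Trace:
`out = "date"` → out = 'date'
`data = out[1:3]` → data = 'at'
`out = out.upper()` → out = 'DATE'
`out = data + out[-1]` → out = 'atE'
So data = 'at'

Answer: 'at'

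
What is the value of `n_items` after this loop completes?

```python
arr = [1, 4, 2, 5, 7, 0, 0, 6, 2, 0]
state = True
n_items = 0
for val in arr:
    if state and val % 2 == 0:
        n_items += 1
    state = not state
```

Count even values at even positions
`n_items` takes the values: 0 → 1 → 2 → 3

Answer: 3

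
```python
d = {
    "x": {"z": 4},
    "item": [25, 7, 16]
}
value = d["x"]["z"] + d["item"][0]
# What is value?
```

Trace:
`d = { ...` → d = {'x': {'z': 4}, 'item': [25, 7, 16]}
`value = d["x"]["z"] + d["item"][0]` → value = 29
So value = 29

Answer: 29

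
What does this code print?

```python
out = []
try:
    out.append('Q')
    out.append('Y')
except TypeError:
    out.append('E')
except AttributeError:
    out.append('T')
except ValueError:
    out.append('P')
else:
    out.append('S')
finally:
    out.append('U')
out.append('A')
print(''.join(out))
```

Execution trace: 'Q' (try body) → 'Y' (try body, no exception) → 'S' (else) → 'U' (finally) → 'A' (after the try/except). Output: QYSUA

Answer: QYSUA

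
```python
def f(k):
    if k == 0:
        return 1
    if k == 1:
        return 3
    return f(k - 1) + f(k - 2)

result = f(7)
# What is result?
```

Build up from base cases: f(0)=1, f(1)=3, f(2)=4, f(3)=7, f(4)=11, f(5)=18, f(6)=29, ..., f(7)=47

Answer: 47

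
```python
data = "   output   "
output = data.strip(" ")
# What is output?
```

Trace:
`data = "   output   "` → data = '   output   '
`output = data.strip(" ")` → output = 'output'
So output = 'output'

Answer: 'output'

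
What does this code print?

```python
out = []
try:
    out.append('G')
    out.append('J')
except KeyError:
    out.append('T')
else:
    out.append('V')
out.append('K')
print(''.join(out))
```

Execution trace: 'G' (try body) → 'J' (try body, no exception) → 'V' (else) → 'K' (after the try/except). Output: GJVK

Answer: GJVK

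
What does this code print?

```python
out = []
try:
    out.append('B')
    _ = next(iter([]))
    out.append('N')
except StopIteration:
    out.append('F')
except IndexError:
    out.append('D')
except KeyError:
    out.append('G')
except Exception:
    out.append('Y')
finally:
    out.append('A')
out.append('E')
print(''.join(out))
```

Execution trace: 'B' (try body) → 'F' (except StopIteration) → 'A' (finally) → 'E' (after the try/except). Output: BFAE

Answer: BFAE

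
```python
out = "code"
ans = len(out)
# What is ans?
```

Trace:
`out = "code"` → out = 'code'
`ans = len(out)` → ans = 4
So ans = 4

Answer: 4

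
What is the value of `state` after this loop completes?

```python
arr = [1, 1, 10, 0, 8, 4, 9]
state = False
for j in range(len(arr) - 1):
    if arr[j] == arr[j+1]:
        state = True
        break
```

Check consecutive duplicates in [1, 1, 10, 0, 8, 4, 9]
`state` takes the values: False → True

Answer: True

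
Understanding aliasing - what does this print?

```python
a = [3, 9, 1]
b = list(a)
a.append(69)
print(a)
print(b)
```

Key concept: list() constructor creates copy.
Step by step:
`a = [3, 9, 1]` → a = [3, 9, 1]
`b = list(a)` → b = [3, 9, 1]
`a.append(69)` → a = [3, 9, 1, 69]
`print(a)` → prints [3, 9, 1, 69]
`print(b)` → prints [3, 9, 1]

Answer:
[3, 9, 1, 69]
[3, 9, 1]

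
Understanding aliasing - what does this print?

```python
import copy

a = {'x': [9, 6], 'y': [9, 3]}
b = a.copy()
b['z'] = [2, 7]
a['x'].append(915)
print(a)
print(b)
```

Key concept: shallow copy of dict with mutable values.
Step by step:
`a = {'x': [9, 6], 'y': [9, 3]}` → a = {'x': [9, 6], 'y': [9, 3]}
`b = a.copy()` → b = {'x': [9, 6], 'y': [9, 3]}
`b['z'] = [2, 7]` → b = {'x': [9, 6], 'y': [9, 3], 'z': [2, 7]}
`a['x'].append(915)` → a = {'x': [9, 6, 915], 'y': [9, 3]}; b = {'x': [9, 6, 915], 'y': [9, 3], 'z': [2, 7]}
`print(a)` → prints {'x': [9, 6, 915], 'y': [9, 3]}
`print(b)` → prints {'x': [9, 6, 915], 'y': [9, 3], 'z': [2, 7]}

Answer:
{'x': [9, 6, 915], 'y': [9, 3]}
{'x': [9, 6, 915], 'y': [9, 3], 'z': [2, 7]}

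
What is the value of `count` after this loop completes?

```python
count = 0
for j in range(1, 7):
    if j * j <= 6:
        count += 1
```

Count numbers where j² ≤ 6
`count` takes the values: 0 → 1 → 2

Answer: 2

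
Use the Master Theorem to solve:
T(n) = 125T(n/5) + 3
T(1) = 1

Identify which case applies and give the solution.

a=125, b=5, f(n)=3. log_5(125) = 3. Since c=0 < 3, Case 1 applies: T(n) = Θ(n^log_b(a)) = O(n^3).

Answer: O(n^3) - Case 1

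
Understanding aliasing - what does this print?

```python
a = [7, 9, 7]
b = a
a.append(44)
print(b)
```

Key concept: basic list aliasing.
Step by step:
`a = [7, 9, 7]` → a = [7, 9, 7]
`b = a` → b = [7, 9, 7] (same object as a)
`a.append(44)` → a = [7, 9, 7, 44] (same object as b); b = [7, 9, 7, 44] (same object as a)
`print(b)` → prints [7, 9, 7, 44]

Answer: [7, 9, 7, 44]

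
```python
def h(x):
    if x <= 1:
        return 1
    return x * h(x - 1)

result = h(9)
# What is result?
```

h(9) = 9 * 8 * 7 * 6 * 5 * 4 * 3 * 2 * 1 = 362880

Answer: 362880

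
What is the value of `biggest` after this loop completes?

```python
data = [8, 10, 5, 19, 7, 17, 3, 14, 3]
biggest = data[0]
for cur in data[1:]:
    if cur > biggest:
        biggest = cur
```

Maximum of [8, 10, 5, 19, 7, 17, 3, 14, 3]
`biggest` takes the values: 8 → 10 → 19

Answer: 19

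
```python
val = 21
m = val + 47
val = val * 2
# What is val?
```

Trace:
`val = 21` → val = 21
`m = val + 47` → m = 68
`val = val * 2` → val = 42
So val = 42

Answer: 42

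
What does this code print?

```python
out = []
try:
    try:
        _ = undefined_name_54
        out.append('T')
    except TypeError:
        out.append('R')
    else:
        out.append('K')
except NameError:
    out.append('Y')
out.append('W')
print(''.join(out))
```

Execution trace: 'Y' (outer except NameError) → 'W' (after the try/except). Output: YW

Answer: YW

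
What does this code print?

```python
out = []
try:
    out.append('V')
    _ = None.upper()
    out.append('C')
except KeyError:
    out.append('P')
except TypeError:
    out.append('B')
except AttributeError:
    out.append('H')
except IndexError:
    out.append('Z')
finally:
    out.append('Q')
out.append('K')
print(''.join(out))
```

Execution trace: 'V' (try body) → 'H' (except AttributeError) → 'Q' (finally) → 'K' (after the try/except). Output: VHQK

Answer: VHQK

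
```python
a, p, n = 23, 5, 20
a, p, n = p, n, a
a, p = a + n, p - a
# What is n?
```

Trace:
`a, p, n = 23, 5, 20` → a = 23; p = 5; n = 20
`a, p, n = p, n, a` → a = 5; p = 20; n = 23
`a, p = a + n, p - a` → a = 28; p = 15
So n = 23

Answer: 23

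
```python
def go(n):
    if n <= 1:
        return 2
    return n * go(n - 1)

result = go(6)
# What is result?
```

go(6) = 6 * 5 * 4 * 3 * 2 * 2 = 1440

Answer: 1440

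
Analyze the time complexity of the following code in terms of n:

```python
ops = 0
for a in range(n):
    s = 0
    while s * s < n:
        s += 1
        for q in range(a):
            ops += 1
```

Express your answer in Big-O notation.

Each loop level contributes: n × √n × n. Multiplying the contributions gives O(n^2√n).

Answer: O(n^2√n)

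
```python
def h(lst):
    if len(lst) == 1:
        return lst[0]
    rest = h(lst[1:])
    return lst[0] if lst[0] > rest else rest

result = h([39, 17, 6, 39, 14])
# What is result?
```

Recursive max over [39, 17, 6, 39, 14] = 39

Answer: 39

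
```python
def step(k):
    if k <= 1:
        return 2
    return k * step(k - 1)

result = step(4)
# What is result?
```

step(4) = 4 * 3 * 2 * 2 = 48

Answer: 48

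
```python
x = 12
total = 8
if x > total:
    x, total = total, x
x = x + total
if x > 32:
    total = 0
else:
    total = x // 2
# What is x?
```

Trace:
`x = 12` → x = 12
`total = 8` → total = 8
`if x > total: ...` → x > total is True → x = 8; total = 12
`x = x + total` → x = 20
`if x > 32: ...` → x > 32 is False, take else branch → total = 10
So x = 20

Answer: 20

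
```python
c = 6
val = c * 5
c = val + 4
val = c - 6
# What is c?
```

Trace:
`c = 6` → c = 6
`val = c * 5` → val = 30
`c = val + 4` → c = 34
`val = c - 6` → val = 28
So c = 34

Answer: 34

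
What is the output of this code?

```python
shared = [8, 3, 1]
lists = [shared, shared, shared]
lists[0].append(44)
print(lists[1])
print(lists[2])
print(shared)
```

Key concept: list of same reference.
Step by step:
`shared = [8, 3, 1]` → shared = [8, 3, 1]
`lists = [shared, shared, shared]` → lists = [[8, 3, 1], [8, 3, 1], [8, 3, 1]]
`lists[0].append(44)` → shared = [8, 3, 1, 44]; lists = [[8, 3, 1, 44], [8, 3, 1, 44], [8, 3, 1, 44]]
`print(lists[1])` → prints [8, 3, 1, 44]
`print(lists[2])` → prints [8, 3, 1, 44]
`print(shared)` → prints [8, 3, 1, 44]

Answer:
[8, 3, 1, 44]
[8, 3, 1, 44]
[8, 3, 1, 44]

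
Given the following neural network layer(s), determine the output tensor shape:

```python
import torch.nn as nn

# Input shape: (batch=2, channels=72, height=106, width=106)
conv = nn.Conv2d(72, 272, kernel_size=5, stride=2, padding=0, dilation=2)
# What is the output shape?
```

Input: (2, 72, 106, 106) -> Output: (2, 272, 49, 49)

Answer: (2, 272, 49, 49)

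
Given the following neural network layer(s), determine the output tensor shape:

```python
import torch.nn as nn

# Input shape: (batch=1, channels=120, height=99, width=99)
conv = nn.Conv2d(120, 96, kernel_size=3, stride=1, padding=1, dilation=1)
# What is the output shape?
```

Input: (1, 120, 99, 99) -> Output: (1, 96, 99, 99)

Answer: (1, 96, 99, 99)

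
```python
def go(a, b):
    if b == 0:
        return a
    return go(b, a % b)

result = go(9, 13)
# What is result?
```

go(9, 13) -> go(13, 9) -> go(9, 4) -> go(4, 1) -> go(1, 0) -> 1

Answer: 1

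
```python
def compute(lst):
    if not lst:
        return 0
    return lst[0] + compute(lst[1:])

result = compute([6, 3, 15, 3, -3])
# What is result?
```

6 + 3 + 15 + 3 + (-3) + 0 = 24

Answer: 24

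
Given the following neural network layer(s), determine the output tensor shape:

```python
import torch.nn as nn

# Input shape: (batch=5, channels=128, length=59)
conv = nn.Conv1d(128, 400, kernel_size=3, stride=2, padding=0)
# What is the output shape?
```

Input: (5, 128, 59) -> Output: (5, 400, 29)

Answer: (5, 400, 29)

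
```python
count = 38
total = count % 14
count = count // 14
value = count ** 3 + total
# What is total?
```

Trace:
`count = 38` → count = 38
`total = count % 14` → total = 10
`count = count // 14` → count = 2
`value = count ** 3 + total` → value = 18
So total = 10

Answer: 10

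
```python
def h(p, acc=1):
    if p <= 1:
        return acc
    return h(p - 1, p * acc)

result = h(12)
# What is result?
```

Accumulator trace (n, acc): (12, 1) -> (11, 12) -> (10, 132) -> (9, 1320) -> (8, 11880) -> (7, 95040) -> (6, 665280) -> (5, 3991680) -> (4, 19958400) -> (3, 79833600) -> (2, 239500800) -> (1, 479001600) -> return 479001600

Answer: 479001600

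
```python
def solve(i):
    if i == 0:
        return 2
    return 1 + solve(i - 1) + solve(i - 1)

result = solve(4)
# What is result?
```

solve(i) = 1 + 2·solve(i-1), solve(0)=2. Closed form: (2+1)·2^4 - 1 = 47.

Answer: 47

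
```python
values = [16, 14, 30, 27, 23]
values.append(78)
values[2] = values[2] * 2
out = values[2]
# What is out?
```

Trace:
`values = [16, 14, 30, 27, 23]` → values = [16, 14, 30, 27, 23]
`values.append(78)` → values = [16, 14, 30, 27, 23, 78]
`values[2] = values[2] * 2` → values = [16, 14, 60, 27, 23, 78]
`out = values[2]` → out = 60
So out = 60

Answer: 60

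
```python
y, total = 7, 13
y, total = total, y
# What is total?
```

Trace:
`y, total = 7, 13` → y = 7; total = 13
`y, total = total, y` → y = 13; total = 7
So total = 7

Answer: 7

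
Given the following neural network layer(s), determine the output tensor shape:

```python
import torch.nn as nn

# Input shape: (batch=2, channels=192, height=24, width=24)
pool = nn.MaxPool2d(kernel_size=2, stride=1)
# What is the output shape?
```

Input: (2, 192, 24, 24) -> Output: (2, 192, 23, 23)

Answer: (2, 192, 23, 23)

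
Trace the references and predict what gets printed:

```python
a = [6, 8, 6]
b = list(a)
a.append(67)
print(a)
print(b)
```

Key concept: list() constructor creates copy.
Step by step:
`a = [6, 8, 6]` → a = [6, 8, 6]
`b = list(a)` → b = [6, 8, 6]
`a.append(67)` → a = [6, 8, 6, 67]
`print(a)` → prints [6, 8, 6, 67]
`print(b)` → prints [6, 8, 6]

Answer:
[6, 8, 6, 67]
[6, 8, 6]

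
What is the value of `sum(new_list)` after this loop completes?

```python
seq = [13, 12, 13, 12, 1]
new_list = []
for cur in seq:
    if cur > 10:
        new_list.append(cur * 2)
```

Sum of doubled values > 10
`new_list` takes the values: [] → [26] → [26, 24] → [26, 24, 26] → [26, 24, 26, 24]
So `sum(new_list)` = 100

Answer: 100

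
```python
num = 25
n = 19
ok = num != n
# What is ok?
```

Trace:
`num = 25` → num = 25
`n = 19` → n = 19
`ok = num != n` → ok = True
So ok = True

Answer: True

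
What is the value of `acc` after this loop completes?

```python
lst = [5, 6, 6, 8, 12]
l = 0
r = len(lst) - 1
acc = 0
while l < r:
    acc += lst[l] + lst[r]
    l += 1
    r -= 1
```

Sum of pairs from ends
`acc` takes the values: 0 → 17 → 31

Answer: 31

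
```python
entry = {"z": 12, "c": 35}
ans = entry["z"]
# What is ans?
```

Trace:
`entry = {"z": 12, "c": 35}` → entry = {'z': 12, 'c': 35}
`ans = entry["z"]` → ans = 12
So ans = 12

Answer: 12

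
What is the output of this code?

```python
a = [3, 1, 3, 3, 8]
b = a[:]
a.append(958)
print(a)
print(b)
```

Key concept: slice [:] creates copy.
Step by step:
`a = [3, 1, 3, 3, 8]` → a = [3, 1, 3, 3, 8]
`b = a[:]` → b = [3, 1, 3, 3, 8]
`a.append(958)` → a = [3, 1, 3, 3, 8, 958]
`print(a)` → prints [3, 1, 3, 3, 8, 958]
`print(b)` → prints [3, 1, 3, 3, 8]

Answer:
[3, 1, 3, 3, 8, 958]
[3, 1, 3, 3, 8]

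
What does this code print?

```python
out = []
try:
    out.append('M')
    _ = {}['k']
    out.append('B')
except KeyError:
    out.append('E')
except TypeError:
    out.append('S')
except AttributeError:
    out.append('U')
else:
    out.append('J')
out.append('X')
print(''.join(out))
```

Execution trace: 'M' (try body) → 'E' (except KeyError) → 'X' (after the try/except). Output: MEX

Answer: MEX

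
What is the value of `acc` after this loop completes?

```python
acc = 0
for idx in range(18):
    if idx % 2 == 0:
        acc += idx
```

Sum of even numbers 0 to 17
`acc` takes the values: 0 → 2 → 6 → 12 → 20 → 30 → 42 → 56 → 72

Answer: 72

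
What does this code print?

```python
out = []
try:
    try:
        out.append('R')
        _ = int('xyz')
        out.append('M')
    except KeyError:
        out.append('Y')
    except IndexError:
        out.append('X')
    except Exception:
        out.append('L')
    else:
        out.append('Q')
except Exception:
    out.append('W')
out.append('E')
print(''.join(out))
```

Execution trace: 'R' (inner try body) → 'L' (inner except Exception) → 'E' (after the try/except). Output: RLE

Answer: RLE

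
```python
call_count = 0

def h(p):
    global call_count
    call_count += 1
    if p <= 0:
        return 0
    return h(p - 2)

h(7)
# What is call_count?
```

Linear recursion stepping by 2: 5 calls from p=7 down to ≤0.

Answer: 5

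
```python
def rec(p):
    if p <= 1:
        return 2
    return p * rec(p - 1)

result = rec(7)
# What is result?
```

rec(7) = 7 * 6 * 5 * 4 * 3 * 2 * 2 = 10080

Answer: 10080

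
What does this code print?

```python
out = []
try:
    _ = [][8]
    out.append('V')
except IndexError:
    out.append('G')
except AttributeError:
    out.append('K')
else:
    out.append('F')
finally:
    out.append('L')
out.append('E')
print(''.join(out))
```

Execution trace: 'G' (except IndexError) → 'L' (finally) → 'E' (after the try/except). Output: GLE

Answer: GLE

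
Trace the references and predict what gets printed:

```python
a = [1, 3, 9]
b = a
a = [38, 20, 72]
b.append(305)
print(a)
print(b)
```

Key concept: rebinding vs mutation: a is rebound to a new list, b still points at the original.
Step by step:
`a = [1, 3, 9]` → a = [1, 3, 9]
`b = a` → b = [1, 3, 9] (same object as a)
`a = [38, 20, 72]` → a = [38, 20, 72]
`b.append(305)` → b = [1, 3, 9, 305]
`print(a)` → prints [38, 20, 72]
`print(b)` → prints [1, 3, 9, 305]

Answer:
[38, 20, 72]
[1, 3, 9, 305]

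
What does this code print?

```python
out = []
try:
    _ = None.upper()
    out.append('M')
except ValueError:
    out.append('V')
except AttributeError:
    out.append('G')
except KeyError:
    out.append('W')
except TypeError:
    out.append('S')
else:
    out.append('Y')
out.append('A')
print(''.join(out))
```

Execution trace: 'G' (except AttributeError) → 'A' (after the try/except). Output: GA

Answer: GA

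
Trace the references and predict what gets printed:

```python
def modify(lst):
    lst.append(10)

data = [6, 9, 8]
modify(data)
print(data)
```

Key concept: function modifies passed list.
Step by step:
`data = [6, 9, 8]` → data = [6, 9, 8]
`modify(data)` → data = [6, 9, 8, 10]
`print(data)` → prints [6, 9, 8, 10]

Answer: [6, 9, 8, 10]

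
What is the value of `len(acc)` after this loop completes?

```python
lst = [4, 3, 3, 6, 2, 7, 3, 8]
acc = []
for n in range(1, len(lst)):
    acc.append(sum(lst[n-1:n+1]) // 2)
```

Number of 2-element averages
`acc` takes the values: [] → [3] → [3, 3] → [3, 3, 4] → [3, 3, 4, 4] → [3, 3, 4, 4, 4] → [3, 3, 4, 4, 4, 5] → [3, 3, 4, 4, 4, 5, 5]
So `len(acc)` = 7

Answer: 7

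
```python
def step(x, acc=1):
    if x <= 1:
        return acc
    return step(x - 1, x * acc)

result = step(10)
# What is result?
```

Accumulator trace (n, acc): (10, 1) -> (9, 10) -> (8, 90) -> (7, 720) -> (6, 5040) -> (5, 30240) -> (4, 151200) -> (3, 604800) -> (2, 1814400) -> (1, 3628800) -> return 3628800

Answer: 3628800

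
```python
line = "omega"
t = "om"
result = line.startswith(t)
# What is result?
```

Trace:
`line = "omega"` → line = 'omega'
`t = "om"` → t = 'om'
`result = line.startswith(t)` → result = True
So result = True

Answer: True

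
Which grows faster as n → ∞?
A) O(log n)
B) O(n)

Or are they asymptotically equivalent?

O(log n) vs O(n): Higher order terms dominate.

Answer: B) O(n) grows faster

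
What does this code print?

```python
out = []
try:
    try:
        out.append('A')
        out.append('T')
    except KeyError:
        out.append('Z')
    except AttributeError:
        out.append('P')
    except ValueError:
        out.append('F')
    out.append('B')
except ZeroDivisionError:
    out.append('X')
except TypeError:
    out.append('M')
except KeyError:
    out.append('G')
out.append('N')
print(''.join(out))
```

Execution trace: 'A' (inner try body) → 'T' (inner try body, no exception) → 'B' (try body, no exception) → 'N' (after the try/except). Output: ATBN

Answer: ATBN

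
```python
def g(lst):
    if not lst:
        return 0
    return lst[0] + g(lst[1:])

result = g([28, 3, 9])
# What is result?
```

28 + 3 + 9 + 0 = 40

Answer: 40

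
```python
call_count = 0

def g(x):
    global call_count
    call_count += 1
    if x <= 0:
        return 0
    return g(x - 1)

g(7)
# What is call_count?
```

Linear recursion stepping by 1: 8 calls from x=7 down to ≤0.

Answer: 8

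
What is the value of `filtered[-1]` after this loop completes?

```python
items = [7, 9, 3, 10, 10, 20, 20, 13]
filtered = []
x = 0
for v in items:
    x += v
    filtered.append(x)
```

Cumulative sum ends at 92
`filtered` takes the values: [] → [7] → [7, 16] → [7, 16, 19] → [7, 16, 19, 29] → [7, 16, 19, 29, 39] → [7, 16, 19, 29, 39, 59] → [7, 16, 19, 29, 39, 59, 79] → [7, 16, 19, 29, 39, 59, 79, 92]
So `filtered[-1]` = 92

Answer: 92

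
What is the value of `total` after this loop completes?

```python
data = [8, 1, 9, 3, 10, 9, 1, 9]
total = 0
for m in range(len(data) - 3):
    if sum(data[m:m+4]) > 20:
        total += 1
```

Count windows with sum > 20
`total` takes the values: 0 → 1 → 2 → 3 → 4 → 5

Answer: 5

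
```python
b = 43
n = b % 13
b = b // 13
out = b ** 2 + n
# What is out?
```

Trace:
`b = 43` → b = 43
`n = b % 13` → n = 4
`b = b // 13` → b = 3
`out = b ** 2 + n` → out = 13
So out = 13

Answer: 13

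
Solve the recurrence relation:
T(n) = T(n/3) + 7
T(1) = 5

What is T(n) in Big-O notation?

Each step divides n by 3 and adds 7. After log_3(n) steps we reach T(1)=5. So T(n) = 7·log_3(n) + 5 = O(log n).

Answer: O(log n)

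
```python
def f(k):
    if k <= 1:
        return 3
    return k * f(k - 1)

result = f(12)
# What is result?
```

f(12) = 12 * 11 * 10 * 9 * 8 * 7 * 6 * 5 * 4 * 3 * 2 * 3 = 1437004800

Answer: 1437004800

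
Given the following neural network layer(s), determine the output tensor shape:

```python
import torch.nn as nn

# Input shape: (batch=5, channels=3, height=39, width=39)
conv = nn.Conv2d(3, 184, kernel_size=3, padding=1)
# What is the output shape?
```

Input: (5, 3, 39, 39) -> Output: (5, 184, 39, 39)

Answer: (5, 184, 39, 39)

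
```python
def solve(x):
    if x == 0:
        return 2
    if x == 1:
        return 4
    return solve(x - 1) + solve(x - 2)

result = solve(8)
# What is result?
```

Build up from base cases: solve(0)=2, solve(1)=4, solve(2)=6, solve(3)=10, solve(4)=16, solve(5)=26, solve(6)=42, ..., solve(8)=110

Answer: 110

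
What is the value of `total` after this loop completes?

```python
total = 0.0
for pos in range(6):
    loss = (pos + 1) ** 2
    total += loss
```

Sum of squared losses 1² + 2² + ... + 6²
`total` takes the values: 0.0 → 1.0 → 5.0 → 14.0 → 30.0 → 55.0 → 91.0

Answer: 91.0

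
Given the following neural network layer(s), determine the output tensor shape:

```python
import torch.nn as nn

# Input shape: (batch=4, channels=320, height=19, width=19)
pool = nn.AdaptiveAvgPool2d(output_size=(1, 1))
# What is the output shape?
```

Input: (4, 320, 19, 19) -> Output: (4, 320, 1, 1)

Answer: (4, 320, 1, 1)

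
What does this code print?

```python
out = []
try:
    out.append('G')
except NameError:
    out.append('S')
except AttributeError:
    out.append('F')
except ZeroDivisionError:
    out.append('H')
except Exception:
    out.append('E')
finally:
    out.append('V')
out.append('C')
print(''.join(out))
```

Execution trace: 'G' (try body, no exception) → 'V' (finally) → 'C' (after the try/except). Output: GVC

Answer: GVC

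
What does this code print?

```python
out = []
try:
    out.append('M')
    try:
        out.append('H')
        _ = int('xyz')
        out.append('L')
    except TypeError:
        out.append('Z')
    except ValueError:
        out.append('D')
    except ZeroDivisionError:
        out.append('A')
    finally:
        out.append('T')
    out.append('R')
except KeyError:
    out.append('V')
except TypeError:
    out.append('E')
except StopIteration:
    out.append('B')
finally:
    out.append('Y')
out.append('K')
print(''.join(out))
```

Execution trace: 'M' (try body) → 'H' (inner try body) → 'D' (inner except ValueError) → 'T' (inner finally) → 'R' (try body, no exception) → 'Y' (finally) → 'K' (after the try/except). Output: MHDTRYK

Answer: MHDTRYK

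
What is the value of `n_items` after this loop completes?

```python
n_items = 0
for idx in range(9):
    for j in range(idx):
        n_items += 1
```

Triangle number: 0+1+2+...+8
`n_items` takes the values: 0 → 1 → 2 → 3 → 4 → 5 → 6 → 7 → 8 → 9 → 10 → 11 → 12 → 13 → 14 → 15 → 16 → 17 → 18 → 19 → 20 → 21 → 22 → 23 → 24 → 25 → 26 → 27 → 28 → 29 → 30 → 31 → 32 → 33 → 34 → 35 → 36

Answer: 36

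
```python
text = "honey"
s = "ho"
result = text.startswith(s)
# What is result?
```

Trace:
`text = "honey"` → text = 'honey'
`s = "ho"` → s = 'ho'
`result = text.startswith(s)` → result = True
So result = True

Answer: True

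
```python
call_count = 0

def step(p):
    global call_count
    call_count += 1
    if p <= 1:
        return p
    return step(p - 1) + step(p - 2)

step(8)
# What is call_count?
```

Calls(p) = 1 + Calls(p-1) + Calls(p-2); Calls(0)=Calls(1)=1. For p=8 this gives 67.

Answer: 67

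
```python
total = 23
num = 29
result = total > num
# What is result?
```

Trace:
`total = 23` → total = 23
`num = 29` → num = 29
`result = total > num` → result = False
So result = False

Answer: False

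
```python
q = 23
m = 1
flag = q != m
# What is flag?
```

Trace:
`q = 23` → q = 23
`m = 1` → m = 1
`flag = q != m` → flag = True
So flag = True

Answer: True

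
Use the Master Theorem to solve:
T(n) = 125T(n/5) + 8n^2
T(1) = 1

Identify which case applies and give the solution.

a=125, b=5, f(n)=8n^2. log_5(125) = 3. Since c=2 < 3, Case 1 applies: T(n) = Θ(n^log_b(a)) = O(n^3).

Answer: O(n^3) - Case 1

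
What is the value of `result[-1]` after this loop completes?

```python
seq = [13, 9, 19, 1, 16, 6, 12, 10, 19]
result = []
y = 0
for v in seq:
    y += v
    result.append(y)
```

Cumulative sum ends at 105
`result` takes the values: [] → [13] → [13, 22] → [13, 22, 41] → [13, 22, 41, 42] → [13, 22, 41, 42, 58] → [13, 22, 41, 42, 58, 64] → [13, 22, 41, 42, 58, 64, 76] → [13, 22, 41, 42, 58, 64, 76, 86] → [13, 22, 41, 42, 58, 64, 76, 86, 105]
So `result[-1]` = 105

Answer: 105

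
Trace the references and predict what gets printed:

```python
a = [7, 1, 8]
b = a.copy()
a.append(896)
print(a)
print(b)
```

Key concept: list.copy() creates independent copy.
Step by step:
`a = [7, 1, 8]` → a = [7, 1, 8]
`b = a.copy()` → b = [7, 1, 8]
`a.append(896)` → a = [7, 1, 8, 896]
`print(a)` → prints [7, 1, 8, 896]
`print(b)` → prints [7, 1, 8]

Answer:
[7, 1, 8, 896]
[7, 1, 8]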